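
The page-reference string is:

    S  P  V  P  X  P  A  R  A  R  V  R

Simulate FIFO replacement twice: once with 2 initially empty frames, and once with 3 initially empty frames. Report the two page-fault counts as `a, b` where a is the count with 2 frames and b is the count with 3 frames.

2 frames: F F F . F F F F . . F . → 8 faults.
3 frames: F F F . F . F F . . F . → 7 faults.
7 < 8: adding a frame reduced faults, as is typical.

8, 7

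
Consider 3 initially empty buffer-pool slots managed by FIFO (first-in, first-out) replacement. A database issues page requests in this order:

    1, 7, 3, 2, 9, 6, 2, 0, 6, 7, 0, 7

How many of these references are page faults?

8

1: miss, frames [1]
7: miss, frames [1, 7]
3: miss, frames [1, 7, 3]
2: miss, evict 1, frames [7, 3, 2]
9: miss, evict 7, frames [3, 2, 9]
6: miss, evict 3, frames [2, 9, 6]
2: hit
0: miss, evict 2, frames [9, 6, 0]
6: hit
7: miss, evict 9, frames [6, 0, 7]
0: hit
7: hit
Page faults: 8.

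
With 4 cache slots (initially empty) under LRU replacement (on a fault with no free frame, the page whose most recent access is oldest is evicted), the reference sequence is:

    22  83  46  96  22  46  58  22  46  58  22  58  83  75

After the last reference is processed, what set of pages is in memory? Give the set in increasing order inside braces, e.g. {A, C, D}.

22: miss, frames [22]
83: miss, frames [22, 83]
46: miss, frames [22, 83, 46]
96: miss, frames [22, 83, 46, 96]
22: hit
46: hit
58: miss, evict 83, frames [96, 22, 46, 58]
22: hit
46: hit
58: hit
22: hit
58: hit
83: miss, evict 96, frames [46, 22, 58, 83]
75: miss, evict 46, frames [22, 58, 83, 75]

{22, 58, 75, 83}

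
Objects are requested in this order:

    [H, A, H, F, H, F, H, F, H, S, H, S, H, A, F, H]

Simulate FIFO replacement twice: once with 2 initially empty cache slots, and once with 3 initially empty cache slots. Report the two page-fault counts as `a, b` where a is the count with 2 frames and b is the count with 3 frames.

2 frames: F F . F F . . . . F . . . F F F → 8 faults.
3 frames: F F . F . . . . . F F . . F F . → 7 faults.
7 < 8: adding a frame reduced faults, as is typical.

8, 7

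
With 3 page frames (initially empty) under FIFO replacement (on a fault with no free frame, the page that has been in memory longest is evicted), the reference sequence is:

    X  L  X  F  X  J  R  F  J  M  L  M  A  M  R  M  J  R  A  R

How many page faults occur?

X → miss, frames {X}
L → miss, frames {X,L}
X → hit
F → miss, frames {X,L,F}
X → hit
J → miss, evict X, frames {L,F,J}
R → miss, evict L, frames {F,J,R}
F → hit
J → hit
M → miss, evict F, frames {J,R,M}
L → miss, evict J, frames {R,M,L}
M → hit
A → miss, evict R, frames {M,L,A}
M → hit
R → miss, evict M, frames {L,A,R}
M → miss, evict L, frames {A,R,M}
J → miss, evict A, frames {R,M,J}
R → hit
A → miss, evict R, frames {M,J,A}
R → miss, evict M, frames {J,A,R}
Page faults: 13.

13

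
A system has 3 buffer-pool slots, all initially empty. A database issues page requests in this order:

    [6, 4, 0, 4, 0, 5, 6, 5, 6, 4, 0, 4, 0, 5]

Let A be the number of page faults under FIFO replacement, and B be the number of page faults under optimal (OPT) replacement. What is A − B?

Under FIFO: F F F . . F F . . F F . . F → 8 faults.
Under OPT: F F F . . F . . . . F . . . → 5 faults.
A − B = 8 − 5 = 3.

3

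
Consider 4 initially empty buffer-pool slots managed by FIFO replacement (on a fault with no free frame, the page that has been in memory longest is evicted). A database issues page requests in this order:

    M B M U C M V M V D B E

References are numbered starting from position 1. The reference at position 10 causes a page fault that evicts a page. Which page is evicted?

pos 1: M → miss, frames {M}
pos 2: B → miss, frames {M,B}
pos 3: M → hit
pos 4: U → miss, frames {M,B,U}
pos 5: C → miss, frames {M,B,U,C}
pos 6: M → hit
pos 7: V → miss, evict M, frames {B,U,C,V}
pos 8: M → miss, evict B, frames {U,C,V,M}
pos 9: V → hit
pos 10: D → miss, evict U, frames {C,V,M,D}
At position 10, page U is evicted.

U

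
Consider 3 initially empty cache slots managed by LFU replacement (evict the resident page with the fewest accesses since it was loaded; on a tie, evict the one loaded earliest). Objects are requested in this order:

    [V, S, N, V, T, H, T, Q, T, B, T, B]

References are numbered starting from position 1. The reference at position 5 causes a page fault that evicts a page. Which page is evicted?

S

pos 1: V → miss, frames {V}
pos 2: S → miss, frames {V,S}
pos 3: N → miss, frames {V,S,N}
pos 4: V → hit
pos 5: T → miss, evict S, frames {V,N,T}
At position 5, page S is evicted.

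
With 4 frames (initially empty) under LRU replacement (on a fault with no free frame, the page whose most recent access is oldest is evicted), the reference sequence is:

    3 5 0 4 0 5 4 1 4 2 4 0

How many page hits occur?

5

3 → fault, frames [3]
5 → fault, frames [3, 5]
0 → fault, frames [3, 5, 0]
4 → fault, frames [3, 5, 0, 4]
0 → hit
5 → hit
4 → hit
1 → fault, evict 3, frames [0, 5, 4, 1]
4 → hit
2 → fault, evict 0, frames [5, 1, 4, 2]
4 → hit
0 → fault, evict 5, frames [1, 2, 4, 0]
Hits: 5.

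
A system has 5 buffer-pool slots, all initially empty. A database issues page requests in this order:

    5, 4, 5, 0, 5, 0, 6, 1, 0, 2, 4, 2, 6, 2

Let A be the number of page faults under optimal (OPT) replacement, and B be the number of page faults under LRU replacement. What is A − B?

Under OPT: F F . F . . F F . F . . . . → 6 faults.
Under LRU: F F . F . . F F . F F . . . → 7 faults.
A − B = 6 − 7 = -1.

-1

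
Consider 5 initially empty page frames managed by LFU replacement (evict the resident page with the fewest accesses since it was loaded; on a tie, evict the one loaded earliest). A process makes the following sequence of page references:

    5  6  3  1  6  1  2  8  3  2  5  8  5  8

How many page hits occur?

4

5 -> miss, frames {5}
6 -> miss, frames {5,6}
3 -> miss, frames {5,6,3}
1 -> miss, frames {5,6,3,1}
6 -> hit
1 -> hit
2 -> miss, frames {5,6,3,1,2}
8 -> miss, evict 5, frames {6,3,1,2,8}
3 -> hit
2 -> hit
5 -> miss, evict 8, frames {6,3,1,2,5}
8 -> miss, evict 5, frames {6,3,1,2,8}
5 -> miss, evict 8, frames {6,3,1,2,5}
8 -> miss, evict 5, frames {6,3,1,2,8}
Hits: 4.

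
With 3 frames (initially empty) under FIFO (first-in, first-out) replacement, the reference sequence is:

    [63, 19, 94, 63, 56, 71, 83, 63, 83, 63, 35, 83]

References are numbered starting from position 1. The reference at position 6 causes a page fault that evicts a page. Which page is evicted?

pos 1: 63 -> miss, frames (63)
pos 2: 19 -> miss, frames (63 19)
pos 3: 94 -> miss, frames (63 19 94)
pos 4: 63 -> hit
pos 5: 56 -> miss, evict 63, frames (19 94 56)
pos 6: 71 -> miss, evict 19, frames (94 56 71)
At position 6, page 19 is evicted.

19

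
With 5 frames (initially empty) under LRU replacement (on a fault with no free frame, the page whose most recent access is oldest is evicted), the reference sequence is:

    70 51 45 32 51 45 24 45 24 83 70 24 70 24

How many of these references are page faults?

70: fault, frames (70)
51: fault, frames (70 51)
45: fault, frames (70 51 45)
32: fault, frames (70 51 45 32)
51: hit
45: hit
24: fault, frames (70 32 51 45 24)
45: hit
24: hit
83: fault, evict 70, frames (32 51 45 24 83)
70: fault, evict 32, frames (51 45 24 83 70)
24: hit
70: hit
24: hit
Page faults: 7.

7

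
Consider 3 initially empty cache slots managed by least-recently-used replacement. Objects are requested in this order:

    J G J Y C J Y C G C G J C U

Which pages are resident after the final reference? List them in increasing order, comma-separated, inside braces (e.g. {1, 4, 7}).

J -> miss, frames (J)
G -> miss, frames (J G)
J -> hit
Y -> miss, frames (G J Y)
C -> miss, evict G, frames (J Y C)
J -> hit
Y -> hit
C -> hit
G -> miss, evict J, frames (Y C G)
C -> hit
G -> hit
J -> miss, evict Y, frames (C G J)
C -> hit
U -> miss, evict G, frames (J C U)

{C, J, U}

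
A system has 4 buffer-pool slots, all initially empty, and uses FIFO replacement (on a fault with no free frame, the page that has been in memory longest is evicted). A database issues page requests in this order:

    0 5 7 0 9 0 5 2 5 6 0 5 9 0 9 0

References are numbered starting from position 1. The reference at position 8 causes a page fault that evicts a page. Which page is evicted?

pos 1: 0 → miss, frames (0)
pos 2: 5 → miss, frames (0 5)
pos 3: 7 → miss, frames (0 5 7)
pos 4: 0 → hit
pos 5: 9 → miss, frames (0 5 7 9)
pos 6: 0 → hit
pos 7: 5 → hit
pos 8: 2 → miss, evict 0, frames (5 7 9 2)
At position 8, page 0 is evicted.

0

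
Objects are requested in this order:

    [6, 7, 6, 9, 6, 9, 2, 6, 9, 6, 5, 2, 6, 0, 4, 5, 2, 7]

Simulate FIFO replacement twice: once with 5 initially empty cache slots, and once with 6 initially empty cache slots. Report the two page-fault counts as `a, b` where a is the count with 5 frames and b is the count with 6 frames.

8, 7

5 frames: F F . F . . F . . . F . . F F . . F → 8 faults.
6 frames: F F . F . . F . . . F . . F F . . . → 7 faults.
7 < 8: adding a frame reduced faults, as is typical.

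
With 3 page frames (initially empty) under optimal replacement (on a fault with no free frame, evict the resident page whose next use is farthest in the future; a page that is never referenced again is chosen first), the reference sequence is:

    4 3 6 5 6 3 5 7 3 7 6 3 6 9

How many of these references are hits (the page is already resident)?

4: fault, frames [4]
3: fault, frames [4, 3]
6: fault, frames [4, 3, 6]
5: fault, evict 4, frames [3, 6, 5]
6: hit
3: hit
5: hit
7: fault, evict 5, frames [3, 6, 7]
3: hit
7: hit
6: hit
3: hit
6: hit
9: fault, evict 7, frames [3, 6, 9]
Hits: 8.

8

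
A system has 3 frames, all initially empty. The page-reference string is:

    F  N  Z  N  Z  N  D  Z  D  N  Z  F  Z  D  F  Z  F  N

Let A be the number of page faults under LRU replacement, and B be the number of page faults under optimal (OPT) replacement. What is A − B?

1

Under LRU: F F F . . . F . . . . F . F . . . F → 7 faults.
Under OPT: F F F . . . F . . . . F . . . . . F → 6 faults.
A − B = 7 − 6 = 1.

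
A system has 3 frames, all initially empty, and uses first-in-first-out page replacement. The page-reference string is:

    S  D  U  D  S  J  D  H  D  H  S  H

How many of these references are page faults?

7

S: fault, frames {S}
D: fault, frames {S,D}
U: fault, frames {S,D,U}
D: hit
S: hit
J: fault, evict S, frames {D,U,J}
D: hit
H: fault, evict D, frames {U,J,H}
D: fault, evict U, frames {J,H,D}
H: hit
S: fault, evict J, frames {H,D,S}
H: hit
Page faults: 7.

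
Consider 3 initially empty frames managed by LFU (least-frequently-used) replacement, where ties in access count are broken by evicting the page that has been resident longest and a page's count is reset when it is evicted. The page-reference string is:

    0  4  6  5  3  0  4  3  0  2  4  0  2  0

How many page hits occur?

0 -> fault, frames {0}
4 -> fault, frames {0,4}
6 -> fault, frames {0,4,6}
5 -> fault, evict 0, frames {4,6,5}
3 -> fault, evict 4, frames {6,5,3}
0 -> fault, evict 6, frames {5,3,0}
4 -> fault, evict 5, frames {3,0,4}
3 -> hit
0 -> hit
2 -> fault, evict 4, frames {3,0,2}
4 -> fault, evict 2, frames {3,0,4}
0 -> hit
2 -> fault, evict 4, frames {3,0,2}
0 -> hit
Hits: 4.

4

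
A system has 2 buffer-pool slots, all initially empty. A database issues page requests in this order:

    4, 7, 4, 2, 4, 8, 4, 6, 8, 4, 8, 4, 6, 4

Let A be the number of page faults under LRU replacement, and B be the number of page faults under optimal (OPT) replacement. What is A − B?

Under LRU: F F . F . F . F F F . . F . → 8 faults.
Under OPT: F F . F . F . F . F . . F . → 7 faults.
A − B = 8 − 7 = 1.

1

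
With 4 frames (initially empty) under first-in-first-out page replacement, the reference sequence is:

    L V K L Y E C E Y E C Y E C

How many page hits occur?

8

L -> miss, frames [L]
V -> miss, frames [L, V]
K -> miss, frames [L, V, K]
L -> hit
Y -> miss, frames [L, V, K, Y]
E -> miss, evict L, frames [V, K, Y, E]
C -> miss, evict V, frames [K, Y, E, C]
E -> hit
Y -> hit
E -> hit
C -> hit
Y -> hit
E -> hit
C -> hit
Hits: 8.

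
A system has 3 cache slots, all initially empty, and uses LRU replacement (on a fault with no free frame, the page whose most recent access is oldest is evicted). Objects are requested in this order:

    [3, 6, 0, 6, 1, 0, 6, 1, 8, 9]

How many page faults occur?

3 → miss, frames {3}
6 → miss, frames {3,6}
0 → miss, frames {3,6,0}
6 → hit
1 → miss, evict 3, frames {0,6,1}
0 → hit
6 → hit
1 → hit
8 → miss, evict 0, frames {6,1,8}
9 → miss, evict 6, frames {1,8,9}
Page faults: 6.

6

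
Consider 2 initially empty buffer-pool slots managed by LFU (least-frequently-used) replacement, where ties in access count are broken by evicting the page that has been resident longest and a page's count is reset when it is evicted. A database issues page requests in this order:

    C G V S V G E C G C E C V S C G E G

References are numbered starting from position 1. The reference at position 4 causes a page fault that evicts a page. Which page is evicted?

pos 1: C -> fault, frames {C}
pos 2: G -> fault, frames {C,G}
pos 3: V -> fault, evict C, frames {G,V}
pos 4: S -> fault, evict G, frames {V,S}
At position 4, page G is evicted.

G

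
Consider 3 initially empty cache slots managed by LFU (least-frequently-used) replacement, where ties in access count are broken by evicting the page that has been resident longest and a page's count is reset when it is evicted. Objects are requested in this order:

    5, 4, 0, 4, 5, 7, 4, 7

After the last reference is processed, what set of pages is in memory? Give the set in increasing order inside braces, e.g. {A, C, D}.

{4, 5, 7}

5: miss, frames [5]
4: miss, frames [5, 4]
0: miss, frames [5, 4, 0]
4: hit
5: hit
7: miss, evict 0, frames [5, 4, 7]
4: hit
7: hit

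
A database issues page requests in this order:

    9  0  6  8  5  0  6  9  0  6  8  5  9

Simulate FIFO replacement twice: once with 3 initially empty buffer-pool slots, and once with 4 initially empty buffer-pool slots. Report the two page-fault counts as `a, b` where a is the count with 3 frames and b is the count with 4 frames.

3 frames: F F F F F F F F . . F F . → 10 faults.
4 frames: F F F F F . . F F F F F F → 11 faults.
11 > 10: adding a frame increased faults — Belady's anomaly.

10, 11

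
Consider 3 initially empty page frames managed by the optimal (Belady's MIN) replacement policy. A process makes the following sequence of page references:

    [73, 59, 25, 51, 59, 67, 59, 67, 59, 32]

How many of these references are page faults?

73 -> miss, frames [73]
59 -> miss, frames [73, 59]
25 -> miss, frames [73, 59, 25]
51 -> miss, evict 25, frames [73, 59, 51]
59 -> hit
67 -> miss, evict 51, frames [73, 59, 67]
59 -> hit
67 -> hit
59 -> hit
32 -> miss, evict 67, frames [73, 59, 32]
Page faults: 6.

6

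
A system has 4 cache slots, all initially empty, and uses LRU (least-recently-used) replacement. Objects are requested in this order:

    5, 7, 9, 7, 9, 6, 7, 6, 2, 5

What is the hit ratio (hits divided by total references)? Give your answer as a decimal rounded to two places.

5 → fault, frames [5]
7 → fault, frames [5, 7]
9 → fault, frames [5, 7, 9]
7 → hit
9 → hit
6 → fault, frames [5, 7, 9, 6]
7 → hit
6 → hit
2 → fault, evict 5, frames [9, 7, 6, 2]
5 → fault, evict 9, frames [7, 6, 2, 5]
Hits: 4 of 10 references → 4/10 = 0.4000.

0.40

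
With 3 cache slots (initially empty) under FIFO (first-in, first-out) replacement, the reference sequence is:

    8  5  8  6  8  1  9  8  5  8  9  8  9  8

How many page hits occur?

7

8 → fault, frames [8]
5 → fault, frames [8, 5]
8 → hit
6 → fault, frames [8, 5, 6]
8 → hit
1 → fault, evict 8, frames [5, 6, 1]
9 → fault, evict 5, frames [6, 1, 9]
8 → fault, evict 6, frames [1, 9, 8]
5 → fault, evict 1, frames [9, 8, 5]
8 → hit
9 → hit
8 → hit
9 → hit
8 → hit
Hits: 7.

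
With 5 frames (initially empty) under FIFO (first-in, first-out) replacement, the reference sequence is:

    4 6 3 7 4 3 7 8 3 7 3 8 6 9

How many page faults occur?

4: miss, frames {4}
6: miss, frames {4,6}
3: miss, frames {4,6,3}
7: miss, frames {4,6,3,7}
4: hit
3: hit
7: hit
8: miss, frames {4,6,3,7,8}
3: hit
7: hit
3: hit
8: hit
6: hit
9: miss, evict 4, frames {6,3,7,8,9}
Page faults: 6.

6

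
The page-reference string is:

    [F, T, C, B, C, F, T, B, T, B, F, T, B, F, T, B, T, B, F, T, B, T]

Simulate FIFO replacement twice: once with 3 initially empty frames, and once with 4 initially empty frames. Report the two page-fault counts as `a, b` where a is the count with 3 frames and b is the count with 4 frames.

6, 4

3 frames: F F F F . F F . . . . . . . . . . . . . . . → 6 faults.
4 frames: F F F F . . . . . . . . . . . . . . . . . . → 4 faults.
4 < 6: adding a frame reduced faults, as is typical.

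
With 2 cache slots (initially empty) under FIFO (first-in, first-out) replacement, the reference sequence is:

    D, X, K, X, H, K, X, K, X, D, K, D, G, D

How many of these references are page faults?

8

D -> miss, frames [D]
X -> miss, frames [D, X]
K -> miss, evict D, frames [X, K]
X -> hit
H -> miss, evict X, frames [K, H]
K -> hit
X -> miss, evict K, frames [H, X]
K -> miss, evict H, frames [X, K]
X -> hit
D -> miss, evict X, frames [K, D]
K -> hit
D -> hit
G -> miss, evict K, frames [D, G]
D -> hit
Page faults: 8.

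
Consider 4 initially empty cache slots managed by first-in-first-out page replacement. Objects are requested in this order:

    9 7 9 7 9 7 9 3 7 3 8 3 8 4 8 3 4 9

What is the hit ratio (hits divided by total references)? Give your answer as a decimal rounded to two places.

0.67

9: fault, frames [9]
7: fault, frames [9, 7]
9: hit
7: hit
9: hit
7: hit
9: hit
3: fault, frames [9, 7, 3]
7: hit
3: hit
8: fault, frames [9, 7, 3, 8]
3: hit
8: hit
4: fault, evict 9, frames [7, 3, 8, 4]
8: hit
3: hit
4: hit
9: fault, evict 7, frames [3, 8, 4, 9]
Hits: 12 of 18 references → 12/18 = 0.6667.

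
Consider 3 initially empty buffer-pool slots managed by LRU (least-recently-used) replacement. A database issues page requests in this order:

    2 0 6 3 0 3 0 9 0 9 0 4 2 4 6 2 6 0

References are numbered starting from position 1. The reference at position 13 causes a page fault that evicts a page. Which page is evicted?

pos 1: 2 -> miss, frames [2]
pos 2: 0 -> miss, frames [2, 0]
pos 3: 6 -> miss, frames [2, 0, 6]
pos 4: 3 -> miss, evict 2, frames [0, 6, 3]
pos 5: 0 -> hit
pos 6: 3 -> hit
pos 7: 0 -> hit
pos 8: 9 -> miss, evict 6, frames [3, 0, 9]
pos 9: 0 -> hit
pos 10: 9 -> hit
pos 11: 0 -> hit
pos 12: 4 -> miss, evict 3, frames [9, 0, 4]
pos 13: 2 -> miss, evict 9, frames [0, 4, 2]
At position 13, page 9 is evicted.

9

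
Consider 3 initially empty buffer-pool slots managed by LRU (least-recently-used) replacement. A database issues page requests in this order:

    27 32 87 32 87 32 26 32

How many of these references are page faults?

27 -> miss, frames [27]
32 -> miss, frames [27, 32]
87 -> miss, frames [27, 32, 87]
32 -> hit
87 -> hit
32 -> hit
26 -> miss, evict 27, frames [87, 32, 26]
32 -> hit
Page faults: 4.

4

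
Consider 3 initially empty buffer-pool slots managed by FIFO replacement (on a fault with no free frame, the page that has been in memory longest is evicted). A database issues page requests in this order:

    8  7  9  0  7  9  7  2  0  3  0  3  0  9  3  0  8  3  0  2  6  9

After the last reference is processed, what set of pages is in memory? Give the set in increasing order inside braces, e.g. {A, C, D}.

{2, 6, 9}

8: miss, frames [8]
7: miss, frames [8, 7]
9: miss, frames [8, 7, 9]
0: miss, evict 8, frames [7, 9, 0]
7: hit
9: hit
7: hit
2: miss, evict 7, frames [9, 0, 2]
0: hit
3: miss, evict 9, frames [0, 2, 3]
0: hit
3: hit
0: hit
9: miss, evict 0, frames [2, 3, 9]
3: hit
0: miss, evict 2, frames [3, 9, 0]
8: miss, evict 3, frames [9, 0, 8]
3: miss, evict 9, frames [0, 8, 3]
0: hit
2: miss, evict 0, frames [8, 3, 2]
6: miss, evict 8, frames [3, 2, 6]
9: miss, evict 3, frames [2, 6, 9]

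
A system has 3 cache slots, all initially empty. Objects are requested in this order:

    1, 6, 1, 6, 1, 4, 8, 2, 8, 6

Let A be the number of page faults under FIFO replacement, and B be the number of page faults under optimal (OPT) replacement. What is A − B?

Under FIFO: F F . . . F F F . F → 6 faults.
Under OPT: F F . . . F F F . . → 5 faults.
A − B = 6 − 5 = 1.

1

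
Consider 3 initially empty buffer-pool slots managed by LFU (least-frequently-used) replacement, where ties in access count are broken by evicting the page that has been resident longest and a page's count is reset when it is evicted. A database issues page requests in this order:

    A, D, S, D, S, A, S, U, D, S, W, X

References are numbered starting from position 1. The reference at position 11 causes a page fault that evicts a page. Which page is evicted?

pos 1: A: miss, frames {A}
pos 2: D: miss, frames {A,D}
pos 3: S: miss, frames {A,D,S}
pos 4: D: hit
pos 5: S: hit
pos 6: A: hit
pos 7: S: hit
pos 8: U: miss, evict A, frames {D,S,U}
pos 9: D: hit
pos 10: S: hit
pos 11: W: miss, evict U, frames {D,S,W}
At position 11, page U is evicted.

U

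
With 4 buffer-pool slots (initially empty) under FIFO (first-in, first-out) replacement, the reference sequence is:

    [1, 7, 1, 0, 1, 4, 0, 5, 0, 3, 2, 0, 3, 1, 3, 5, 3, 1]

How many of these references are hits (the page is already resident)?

1: miss, frames (1)
7: miss, frames (1 7)
1: hit
0: miss, frames (1 7 0)
1: hit
4: miss, frames (1 7 0 4)
0: hit
5: miss, evict 1, frames (7 0 4 5)
0: hit
3: miss, evict 7, frames (0 4 5 3)
2: miss, evict 0, frames (4 5 3 2)
0: miss, evict 4, frames (5 3 2 0)
3: hit
1: miss, evict 5, frames (3 2 0 1)
3: hit
5: miss, evict 3, frames (2 0 1 5)
3: miss, evict 2, frames (0 1 5 3)
1: hit
Hits: 7.

7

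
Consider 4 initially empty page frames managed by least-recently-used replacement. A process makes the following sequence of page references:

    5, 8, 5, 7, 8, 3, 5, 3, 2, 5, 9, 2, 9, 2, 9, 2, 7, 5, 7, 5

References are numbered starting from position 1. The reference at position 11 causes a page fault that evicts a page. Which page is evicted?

8

pos 1: 5 -> miss, frames (5)
pos 2: 8 -> miss, frames (5 8)
pos 3: 5 -> hit
pos 4: 7 -> miss, frames (8 5 7)
pos 5: 8 -> hit
pos 6: 3 -> miss, frames (5 7 8 3)
pos 7: 5 -> hit
pos 8: 3 -> hit
pos 9: 2 -> miss, evict 7, frames (8 5 3 2)
pos 10: 5 -> hit
pos 11: 9 -> miss, evict 8, frames (3 2 5 9)
At position 11, page 8 is evicted.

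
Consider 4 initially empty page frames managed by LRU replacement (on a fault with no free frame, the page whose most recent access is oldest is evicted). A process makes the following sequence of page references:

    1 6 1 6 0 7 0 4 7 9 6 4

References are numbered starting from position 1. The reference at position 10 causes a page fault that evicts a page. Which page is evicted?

pos 1: 1 -> fault, frames {1}
pos 2: 6 -> fault, frames {1,6}
pos 3: 1 -> hit
pos 4: 6 -> hit
pos 5: 0 -> fault, frames {1,6,0}
pos 6: 7 -> fault, frames {1,6,0,7}
pos 7: 0 -> hit
pos 8: 4 -> fault, evict 1, frames {6,7,0,4}
pos 9: 7 -> hit
pos 10: 9 -> fault, evict 6, frames {0,4,7,9}
At position 10, page 6 is evicted.

6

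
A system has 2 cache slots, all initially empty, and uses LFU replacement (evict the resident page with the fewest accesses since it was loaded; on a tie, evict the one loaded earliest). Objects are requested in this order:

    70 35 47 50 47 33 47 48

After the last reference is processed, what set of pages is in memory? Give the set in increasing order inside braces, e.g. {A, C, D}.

70: miss, frames [70]
35: miss, frames [70, 35]
47: miss, evict 70, frames [35, 47]
50: miss, evict 35, frames [47, 50]
47: hit
33: miss, evict 50, frames [47, 33]
47: hit
48: miss, evict 33, frames [47, 48]

{47, 48}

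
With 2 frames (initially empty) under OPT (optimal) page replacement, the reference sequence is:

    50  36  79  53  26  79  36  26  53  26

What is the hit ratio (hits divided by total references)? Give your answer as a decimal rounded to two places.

0.30

50 → fault, frames [50]
36 → fault, frames [50, 36]
79 → fault, evict 50, frames [36, 79]
53 → fault, evict 36, frames [79, 53]
26 → fault, evict 53, frames [79, 26]
79 → hit
36 → fault, evict 79, frames [26, 36]
26 → hit
53 → fault, evict 36, frames [26, 53]
26 → hit
Hits: 3 of 10 references → 3/10 = 0.3000.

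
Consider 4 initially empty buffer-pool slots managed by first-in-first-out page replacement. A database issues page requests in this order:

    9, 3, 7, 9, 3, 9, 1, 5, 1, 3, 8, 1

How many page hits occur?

9: miss, frames (9)
3: miss, frames (9 3)
7: miss, frames (9 3 7)
9: hit
3: hit
9: hit
1: miss, frames (9 3 7 1)
5: miss, evict 9, frames (3 7 1 5)
1: hit
3: hit
8: miss, evict 3, frames (7 1 5 8)
1: hit
Hits: 6.

6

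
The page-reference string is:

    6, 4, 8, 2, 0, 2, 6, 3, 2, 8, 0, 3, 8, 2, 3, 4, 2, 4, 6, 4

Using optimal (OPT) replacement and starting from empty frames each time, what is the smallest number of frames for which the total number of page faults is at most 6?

f=1: 20 faults
f=2: 13 faults
f=3: 10 faults
f=4: 8 faults
f=5: 7 faults
f=6: 6 faults
Smallest f with faults ≤ 6 is 6.

6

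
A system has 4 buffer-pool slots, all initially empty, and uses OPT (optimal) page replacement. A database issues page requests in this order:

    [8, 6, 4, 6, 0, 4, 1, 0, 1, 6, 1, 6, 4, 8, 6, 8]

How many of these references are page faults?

6

8: miss, frames [8]
6: miss, frames [8, 6]
4: miss, frames [8, 6, 4]
6: hit
0: miss, frames [8, 6, 4, 0]
4: hit
1: miss, evict 8, frames [6, 4, 0, 1]
0: hit
1: hit
6: hit
1: hit
6: hit
4: hit
8: miss, evict 1, frames [6, 4, 0, 8]
6: hit
8: hit
Page faults: 6.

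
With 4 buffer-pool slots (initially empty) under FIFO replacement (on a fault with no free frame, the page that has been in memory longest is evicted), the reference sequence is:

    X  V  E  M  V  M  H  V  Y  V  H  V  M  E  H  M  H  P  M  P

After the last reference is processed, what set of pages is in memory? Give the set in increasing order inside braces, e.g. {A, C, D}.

X → fault, frames {X}
V → fault, frames {X,V}
E → fault, frames {X,V,E}
M → fault, frames {X,V,E,M}
V → hit
M → hit
H → fault, evict X, frames {V,E,M,H}
V → hit
Y → fault, evict V, frames {E,M,H,Y}
V → fault, evict E, frames {M,H,Y,V}
H → hit
V → hit
M → hit
E → fault, evict M, frames {H,Y,V,E}
H → hit
M → fault, evict H, frames {Y,V,E,M}
H → fault, evict Y, frames {V,E,M,H}
P → fault, evict V, frames {E,M,H,P}
M → hit
P → hit

{E, H, M, P}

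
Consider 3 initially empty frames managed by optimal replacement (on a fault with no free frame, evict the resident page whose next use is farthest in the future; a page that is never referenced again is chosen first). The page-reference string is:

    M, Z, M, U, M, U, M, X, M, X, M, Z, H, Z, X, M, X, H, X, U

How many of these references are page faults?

M → miss, frames {M}
Z → miss, frames {M,Z}
M → hit
U → miss, frames {M,Z,U}
M → hit
U → hit
M → hit
X → miss, evict U, frames {M,Z,X}
M → hit
X → hit
M → hit
Z → hit
H → miss, evict M, frames {Z,X,H}
Z → hit
X → hit
M → miss, evict Z, frames {X,H,M}
X → hit
H → hit
X → hit
U → miss, evict M, frames {X,H,U}
Page faults: 7.

7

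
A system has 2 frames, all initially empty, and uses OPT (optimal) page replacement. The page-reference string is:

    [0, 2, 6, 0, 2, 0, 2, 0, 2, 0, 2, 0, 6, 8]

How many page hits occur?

0 -> fault, frames (0)
2 -> fault, frames (0 2)
6 -> fault, evict 2, frames (0 6)
0 -> hit
2 -> fault, evict 6, frames (0 2)
0 -> hit
2 -> hit
0 -> hit
2 -> hit
0 -> hit
2 -> hit
0 -> hit
6 -> fault, evict 2, frames (0 6)
8 -> fault, evict 6, frames (0 8)
Hits: 8.

8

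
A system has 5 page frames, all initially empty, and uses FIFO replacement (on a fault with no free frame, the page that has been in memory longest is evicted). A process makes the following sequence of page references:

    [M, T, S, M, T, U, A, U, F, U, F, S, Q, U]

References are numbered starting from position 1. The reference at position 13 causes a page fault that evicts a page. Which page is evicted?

pos 1: M: fault, frames (M)
pos 2: T: fault, frames (M T)
pos 3: S: fault, frames (M T S)
pos 4: M: hit
pos 5: T: hit
pos 6: U: fault, frames (M T S U)
pos 7: A: fault, frames (M T S U A)
pos 8: U: hit
pos 9: F: fault, evict M, frames (T S U A F)
pos 10: U: hit
pos 11: F: hit
pos 12: S: hit
pos 13: Q: fault, evict T, frames (S U A F Q)
At position 13, page T is evicted.

T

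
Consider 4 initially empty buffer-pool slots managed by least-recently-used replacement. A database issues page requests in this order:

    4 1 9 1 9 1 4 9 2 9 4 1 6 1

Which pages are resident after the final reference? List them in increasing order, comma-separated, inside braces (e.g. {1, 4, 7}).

4 → fault, frames [4]
1 → fault, frames [4, 1]
9 → fault, frames [4, 1, 9]
1 → hit
9 → hit
1 → hit
4 → hit
9 → hit
2 → fault, frames [1, 4, 9, 2]
9 → hit
4 → hit
1 → hit
6 → fault, evict 2, frames [9, 4, 1, 6]
1 → hit

{1, 4, 6, 9}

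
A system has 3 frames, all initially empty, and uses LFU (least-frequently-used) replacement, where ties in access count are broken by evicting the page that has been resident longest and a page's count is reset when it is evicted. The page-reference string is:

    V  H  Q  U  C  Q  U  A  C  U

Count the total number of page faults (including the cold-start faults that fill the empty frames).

7

V: fault, frames (V)
H: fault, frames (V H)
Q: fault, frames (V H Q)
U: fault, evict V, frames (H Q U)
C: fault, evict H, frames (Q U C)
Q: hit
U: hit
A: fault, evict C, frames (Q U A)
C: fault, evict A, frames (Q U C)
U: hit
Page faults: 7.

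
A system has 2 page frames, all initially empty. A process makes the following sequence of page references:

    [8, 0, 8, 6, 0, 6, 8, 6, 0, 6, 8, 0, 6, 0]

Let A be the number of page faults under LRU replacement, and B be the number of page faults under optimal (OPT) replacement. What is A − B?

Under LRU: F F . F F . F . F . F F F . → 9 faults.
Under OPT: F F . F . . F . F . F . F . → 7 faults.
A − B = 9 − 7 = 2.

2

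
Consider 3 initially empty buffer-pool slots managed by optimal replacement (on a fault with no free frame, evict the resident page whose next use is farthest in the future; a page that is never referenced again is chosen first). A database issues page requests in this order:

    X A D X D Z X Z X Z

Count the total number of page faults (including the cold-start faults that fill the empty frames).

4

X: fault, frames {X}
A: fault, frames {X,A}
D: fault, frames {X,A,D}
X: hit
D: hit
Z: fault, evict D, frames {X,A,Z}
X: hit
Z: hit
X: hit
Z: hit
Page faults: 4.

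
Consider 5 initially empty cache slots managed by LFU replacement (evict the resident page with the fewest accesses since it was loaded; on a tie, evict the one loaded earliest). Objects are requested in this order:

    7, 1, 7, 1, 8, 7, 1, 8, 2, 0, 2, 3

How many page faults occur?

6

7 → fault, frames (7)
1 → fault, frames (7 1)
7 → hit
1 → hit
8 → fault, frames (7 1 8)
7 → hit
1 → hit
8 → hit
2 → fault, frames (7 1 8 2)
0 → fault, frames (7 1 8 2 0)
2 → hit
3 → fault, evict 0, frames (7 1 8 2 3)
Page faults: 6.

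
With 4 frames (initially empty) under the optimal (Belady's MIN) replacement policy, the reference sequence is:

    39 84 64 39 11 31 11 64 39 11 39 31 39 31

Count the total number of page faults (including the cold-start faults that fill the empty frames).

5

39 -> fault, frames {39}
84 -> fault, frames {39,84}
64 -> fault, frames {39,84,64}
39 -> hit
11 -> fault, frames {39,84,64,11}
31 -> fault, evict 84, frames {39,64,11,31}
11 -> hit
64 -> hit
39 -> hit
11 -> hit
39 -> hit
31 -> hit
39 -> hit
31 -> hit
Page faults: 5.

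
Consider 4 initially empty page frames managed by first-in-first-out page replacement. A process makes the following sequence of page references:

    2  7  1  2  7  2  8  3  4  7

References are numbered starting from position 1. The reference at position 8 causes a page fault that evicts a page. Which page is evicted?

pos 1: 2: fault, frames [2]
pos 2: 7: fault, frames [2, 7]
pos 3: 1: fault, frames [2, 7, 1]
pos 4: 2: hit
pos 5: 7: hit
pos 6: 2: hit
pos 7: 8: fault, frames [2, 7, 1, 8]
pos 8: 3: fault, evict 2, frames [7, 1, 8, 3]
At position 8, page 2 is evicted.

2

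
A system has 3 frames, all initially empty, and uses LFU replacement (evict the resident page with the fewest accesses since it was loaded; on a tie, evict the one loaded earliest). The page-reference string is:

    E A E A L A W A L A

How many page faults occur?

E → miss, frames (E)
A → miss, frames (E A)
E → hit
A → hit
L → miss, frames (E A L)
A → hit
W → miss, evict L, frames (E A W)
A → hit
L → miss, evict W, frames (E A L)
A → hit
Page faults: 5.

5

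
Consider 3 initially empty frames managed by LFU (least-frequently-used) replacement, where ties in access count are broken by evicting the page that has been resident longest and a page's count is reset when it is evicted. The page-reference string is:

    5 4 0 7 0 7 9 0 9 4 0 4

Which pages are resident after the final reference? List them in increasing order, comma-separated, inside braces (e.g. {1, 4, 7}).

5 -> miss, frames (5)
4 -> miss, frames (5 4)
0 -> miss, frames (5 4 0)
7 -> miss, evict 5, frames (4 0 7)
0 -> hit
7 -> hit
9 -> miss, evict 4, frames (0 7 9)
0 -> hit
9 -> hit
4 -> miss, evict 7, frames (0 9 4)
0 -> hit
4 -> hit

{0, 4, 9}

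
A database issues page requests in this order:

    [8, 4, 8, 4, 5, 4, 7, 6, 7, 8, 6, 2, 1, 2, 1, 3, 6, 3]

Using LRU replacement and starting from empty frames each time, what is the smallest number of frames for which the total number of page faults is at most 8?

5

f=1: 18 faults
f=2: 11 faults
f=3: 10 faults
f=4: 9 faults
f=5: 8 faults
f=6: 8 faults
f=7: 8 faults
f=8: 8 faults
Smallest f with faults ≤ 8 is 5.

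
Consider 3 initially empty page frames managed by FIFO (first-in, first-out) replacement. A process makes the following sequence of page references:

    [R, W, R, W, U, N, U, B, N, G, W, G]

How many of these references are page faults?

R: fault, frames [R]
W: fault, frames [R, W]
R: hit
W: hit
U: fault, frames [R, W, U]
N: fault, evict R, frames [W, U, N]
U: hit
B: fault, evict W, frames [U, N, B]
N: hit
G: fault, evict U, frames [N, B, G]
W: fault, evict N, frames [B, G, W]
G: hit
Page faults: 7.

7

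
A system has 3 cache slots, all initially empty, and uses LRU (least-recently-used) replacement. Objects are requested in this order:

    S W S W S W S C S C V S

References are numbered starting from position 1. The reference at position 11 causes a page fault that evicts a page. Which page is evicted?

W

pos 1: S → fault, frames (S)
pos 2: W → fault, frames (S W)
pos 3: S → hit
pos 4: W → hit
pos 5: S → hit
pos 6: W → hit
pos 7: S → hit
pos 8: C → fault, frames (W S C)
pos 9: S → hit
pos 10: C → hit
pos 11: V → fault, evict W, frames (S C V)
At position 11, page W is evicted.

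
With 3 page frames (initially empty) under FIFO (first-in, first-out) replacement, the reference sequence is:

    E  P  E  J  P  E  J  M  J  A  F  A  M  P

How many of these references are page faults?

7

E → fault, frames {E}
P → fault, frames {E,P}
E → hit
J → fault, frames {E,P,J}
P → hit
E → hit
J → hit
M → fault, evict E, frames {P,J,M}
J → hit
A → fault, evict P, frames {J,M,A}
F → fault, evict J, frames {M,A,F}
A → hit
M → hit
P → fault, evict M, frames {A,F,P}
Page faults: 7.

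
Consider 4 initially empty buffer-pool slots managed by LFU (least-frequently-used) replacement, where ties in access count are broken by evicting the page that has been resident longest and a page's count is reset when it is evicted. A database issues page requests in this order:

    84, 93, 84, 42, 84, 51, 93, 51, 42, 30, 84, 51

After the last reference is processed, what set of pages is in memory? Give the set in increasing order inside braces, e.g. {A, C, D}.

{30, 42, 51, 84}

84: miss, frames {84}
93: miss, frames {84,93}
84: hit
42: miss, frames {84,93,42}
84: hit
51: miss, frames {84,93,42,51}
93: hit
51: hit
42: hit
30: miss, evict 93, frames {84,42,51,30}
84: hit
51: hit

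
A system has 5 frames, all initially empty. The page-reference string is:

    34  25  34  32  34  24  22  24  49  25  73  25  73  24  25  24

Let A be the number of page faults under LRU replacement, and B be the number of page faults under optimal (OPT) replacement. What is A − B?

1

Under LRU: F F . F . F F . F F F . . . . . → 8 faults.
Under OPT: F F . F . F F . F . F . . . . . → 7 faults.
A − B = 8 − 7 = 1.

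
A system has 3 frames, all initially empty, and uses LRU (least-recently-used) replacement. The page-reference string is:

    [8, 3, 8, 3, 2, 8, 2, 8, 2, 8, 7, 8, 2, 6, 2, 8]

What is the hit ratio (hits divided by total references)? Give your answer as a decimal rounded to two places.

8: miss, frames (8)
3: miss, frames (8 3)
8: hit
3: hit
2: miss, frames (8 3 2)
8: hit
2: hit
8: hit
2: hit
8: hit
7: miss, evict 3, frames (2 8 7)
8: hit
2: hit
6: miss, evict 7, frames (8 2 6)
2: hit
8: hit
Hits: 11 of 16 references → 11/16 = 0.6875.

0.69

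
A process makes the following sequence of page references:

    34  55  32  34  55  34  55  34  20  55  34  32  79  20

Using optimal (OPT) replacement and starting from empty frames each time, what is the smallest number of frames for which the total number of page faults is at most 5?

4

f=1: 14 faults
f=2: 8 faults
f=3: 6 faults
f=4: 5 faults
f=5: 5 faults
Smallest f with faults ≤ 5 is 4.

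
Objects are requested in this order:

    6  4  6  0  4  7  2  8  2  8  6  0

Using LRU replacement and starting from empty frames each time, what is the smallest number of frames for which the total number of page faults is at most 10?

2

f=1: 12 faults
f=2: 9 faults
f=3: 8 faults
f=4: 8 faults
f=5: 8 faults
f=6: 6 faults
Smallest f with faults ≤ 10 is 2.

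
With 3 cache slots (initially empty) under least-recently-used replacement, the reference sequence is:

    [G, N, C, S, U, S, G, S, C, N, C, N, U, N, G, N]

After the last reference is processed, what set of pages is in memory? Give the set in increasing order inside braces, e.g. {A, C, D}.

G: fault, frames [G]
N: fault, frames [G, N]
C: fault, frames [G, N, C]
S: fault, evict G, frames [N, C, S]
U: fault, evict N, frames [C, S, U]
S: hit
G: fault, evict C, frames [U, S, G]
S: hit
C: fault, evict U, frames [G, S, C]
N: fault, evict G, frames [S, C, N]
C: hit
N: hit
U: fault, evict S, frames [C, N, U]
N: hit
G: fault, evict C, frames [U, N, G]
N: hit

{G, N, U}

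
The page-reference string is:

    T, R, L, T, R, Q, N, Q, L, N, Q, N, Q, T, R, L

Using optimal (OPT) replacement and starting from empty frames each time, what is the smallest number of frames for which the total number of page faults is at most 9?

f=1: 16 faults
f=2: 11 faults
f=3: 7 faults
f=4: 6 faults
f=5: 5 faults
Smallest f with faults ≤ 9 is 3.

3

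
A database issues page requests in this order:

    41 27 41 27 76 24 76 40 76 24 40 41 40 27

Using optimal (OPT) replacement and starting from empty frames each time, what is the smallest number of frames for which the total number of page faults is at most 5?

f=1: 14 faults
f=2: 8 faults
f=3: 7 faults
f=4: 6 faults
f=5: 5 faults
Smallest f with faults ≤ 5 is 5.

5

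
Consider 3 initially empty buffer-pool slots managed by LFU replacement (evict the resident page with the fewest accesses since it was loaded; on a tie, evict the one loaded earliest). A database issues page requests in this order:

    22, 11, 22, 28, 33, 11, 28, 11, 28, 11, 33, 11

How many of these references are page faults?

22 → miss, frames (22)
11 → miss, frames (22 11)
22 → hit
28 → miss, frames (22 11 28)
33 → miss, evict 11, frames (22 28 33)
11 → miss, evict 28, frames (22 33 11)
28 → miss, evict 33, frames (22 11 28)
11 → hit
28 → hit
11 → hit
33 → miss, evict 22, frames (11 28 33)
11 → hit
Page faults: 7.

7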